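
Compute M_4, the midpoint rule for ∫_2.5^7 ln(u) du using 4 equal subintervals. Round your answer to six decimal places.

6.843981

Δu = (7 − 2.5)/4 = 1.125.
Midpoints: 3.0625, 4.1875, 5.3125, 6.4375.
f(3.0625) ≈ 1.119232, f(4.1875) ≈ 1.432104, f(5.3125) ≈ 1.670063, f(6.4375) ≈ 1.862140.
Sum = Δu · [f(3.0625) + f(4.1875) + f(5.3125) + f(6.4375)].
Sum ≈ 6.843981.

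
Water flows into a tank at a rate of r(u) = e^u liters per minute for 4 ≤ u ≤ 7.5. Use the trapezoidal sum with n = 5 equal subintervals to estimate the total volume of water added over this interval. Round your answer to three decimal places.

1824.465

Δu = (7.5 − 4)/5 = 0.7.
r(4) ≈ 54.598, r(4.7) ≈ 109.947, r(5.4) ≈ 221.406, r(6.1) ≈ 445.858, r(6.8) ≈ 897.847, r(7.5) ≈ 1808.042.
T_5 = (Δu/2)·[r(u_0) + 2r(u_1) + ... + 2r(u_{4}) + r(u_5)].
Sum ≈ 1824.465.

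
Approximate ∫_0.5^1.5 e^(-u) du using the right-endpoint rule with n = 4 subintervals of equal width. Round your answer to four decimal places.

Δu = (1.5 − 0.5)/4 = 0.25.
Right endpoints: 0.75, 1, 1.25, 1.5.
f(0.75) ≈ 0.4724, f(1) ≈ 0.3679, f(1.25) ≈ 0.2865, f(1.5) ≈ 0.2231.
Sum = Δu · [f(0.75) + f(1) + f(1.25) + f(1.5)].
Sum ≈ 0.3375.

0.3375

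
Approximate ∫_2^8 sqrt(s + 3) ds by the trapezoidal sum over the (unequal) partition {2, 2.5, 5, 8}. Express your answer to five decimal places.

16.82994

Subinterval widths: 0.5, 2.5, 3.
f(2) ≈ 2.23607, f(2.5) ≈ 2.34521, f(5) ≈ 2.82843, f(8) ≈ 3.31662.
On each subinterval the trapezoid contributes (Δs_i/2)·[f(s_{i-1}) + f(s_i)].
Sum ≈ 16.82994.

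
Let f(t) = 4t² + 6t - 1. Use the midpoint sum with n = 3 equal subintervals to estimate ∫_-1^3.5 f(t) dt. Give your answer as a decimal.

84.375

Δt = (3.5 − (-1))/3 = 1.5.
Midpoints: -0.25, 1.25, 2.75.
f(-0.25) = -2.25, f(1.25) = 12.75, f(2.75) = 45.75.
Sum = Δt · [f(-0.25) + f(1.25) + f(2.75)].
Sum = 84.375.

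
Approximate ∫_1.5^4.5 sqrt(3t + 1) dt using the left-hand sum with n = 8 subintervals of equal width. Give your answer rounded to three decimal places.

Δt = (4.5 − 1.5)/8 = 0.375.
Left endpoints: 1.5, 1.875, 2.25, 2.625, 3, 3.375, 3.75, 4.125.
f(1.5) ≈ 2.345, f(1.875) ≈ 2.574, f(2.25) ≈ 2.784, f(2.625) ≈ 2.979, f(3) ≈ 3.162, f(3.375) ≈ 3.335, f(3.75) ≈ 3.500, f(4.125) ≈ 3.657.
Sum = Δt · [f(1.5) + f(1.875) + f(2.25) + ...].
Sum ≈ 9.126.

9.126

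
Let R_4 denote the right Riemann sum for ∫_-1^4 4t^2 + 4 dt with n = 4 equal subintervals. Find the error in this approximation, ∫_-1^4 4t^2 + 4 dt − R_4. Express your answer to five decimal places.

Exact integral: ∫_-1^4 f(t) dt ≈ 106.6666667.
R_4 = 149.375.
Error ≈ 106.6666667 − 149.375 ≈ -42.70833.

-42.70833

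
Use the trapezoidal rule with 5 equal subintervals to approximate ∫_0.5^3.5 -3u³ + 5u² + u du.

Δu = (3.5 − 0.5)/5 = 0.6.
f(0.5) = 1.375, f(1.1) = 3.157, f(1.7) = 1.411, f(2.3) = -7.751, f(2.9) = -28.217, f(3.5) = -63.875.
T_5 = (Δu/2)·[f(u_0) + 2f(u_1) + ... + 2f(u_{4}) + f(u_5)].
Sum = -37.59.

-37.59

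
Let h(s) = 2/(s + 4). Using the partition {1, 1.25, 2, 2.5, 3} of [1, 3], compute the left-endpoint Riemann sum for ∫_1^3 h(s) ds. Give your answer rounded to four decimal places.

Subinterval widths: 0.25, 0.75, 0.5, 0.5.
Left endpoints: 1, 1.25, 2, 2.5.
h(1) = 0.4, h(1.25) = 8/21, h(2) = 1/3, h(2.5) = 4/13.
Sum = Σ Δs_i · h(s_i).
Sum ≈ 0.7062.

0.7062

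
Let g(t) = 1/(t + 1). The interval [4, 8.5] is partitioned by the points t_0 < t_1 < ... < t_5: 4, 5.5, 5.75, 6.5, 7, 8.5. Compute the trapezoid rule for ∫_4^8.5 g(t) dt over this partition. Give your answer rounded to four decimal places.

Subinterval widths: 1.5, 0.25, 0.75, 0.5, 1.5.
g(4) = 0.2, g(5.5) = 2/13, g(5.75) = 4/27, g(6.5) = 2/15, g(7) = 0.125, g(8.5) = 2/19.
On each subinterval the trapezoid contributes (Δt_i/2)·[g(t_{i-1}) + g(t_i)].
Sum ≈ 0.6460.

0.6460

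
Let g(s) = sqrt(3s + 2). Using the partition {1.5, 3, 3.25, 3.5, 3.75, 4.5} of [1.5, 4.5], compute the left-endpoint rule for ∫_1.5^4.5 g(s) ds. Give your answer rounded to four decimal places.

9.1243

Subinterval widths: 1.5, 0.25, 0.25, 0.25, 0.75.
Left endpoints: 1.5, 3, 3.25, 3.5, 3.75.
g(1.5) ≈ 2.5495, g(3) ≈ 3.3166, g(3.25) ≈ 3.4278, g(3.5) ≈ 3.5355, g(3.75) ≈ 3.6401.
Sum = Σ Δs_i · g(s_i).
Sum ≈ 9.1243.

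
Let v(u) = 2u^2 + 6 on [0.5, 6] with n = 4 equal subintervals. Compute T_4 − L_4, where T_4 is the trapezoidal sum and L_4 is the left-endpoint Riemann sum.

49.15625

T_4 = 180.3828125.
L_4 = 131.2265625.
T_4 − L_4 = 49.15625.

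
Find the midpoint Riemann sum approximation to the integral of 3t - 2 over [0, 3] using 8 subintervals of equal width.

Δt = (3 − 0)/8 = 0.375.
Midpoints: 0.1875, 0.5625, 0.9375, 1.3125, 1.6875, 2.0625, 2.4375, 2.8125.
f(0.1875) = -1.4375, f(0.5625) = -0.3125, f(0.9375) = 0.8125, f(1.3125) = 1.9375, f(1.6875) = 3.0625, f(2.0625) = 4.1875, f(2.4375) = 5.3125, f(2.8125) = 6.4375.
Sum = Δt · [f(0.1875) + f(0.5625) + f(0.9375) + ...].
Sum = 7.5.

7.5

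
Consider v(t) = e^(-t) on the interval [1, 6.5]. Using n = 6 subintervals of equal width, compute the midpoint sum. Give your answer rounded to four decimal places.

0.3539

Δt = (6.5 − 1)/6 = 11/12.
Midpoints: 35/24, 2.375, 79/24, 101/24, 5.125, 145/24.
v(35/24) ≈ 0.2326, v(2.375) ≈ 0.0930, v(79/24) ≈ 0.0372, v(101/24) ≈ 0.0149, v(5.125) ≈ 0.0059, v(145/24) ≈ 0.0024.
Sum = Δt · [v(35/24) + v(2.375) + v(79/24) + ...].
Sum ≈ 0.3539.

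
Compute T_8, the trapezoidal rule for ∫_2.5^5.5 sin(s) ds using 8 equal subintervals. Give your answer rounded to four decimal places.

-1.4921

Δs = (5.5 − 2.5)/8 = 0.375.
f(2.5) ≈ 0.5985, f(2.875) ≈ 0.2634, f(3.25) ≈ -0.1082, f(3.625) ≈ -0.4648, f(4) ≈ -0.7568, f(4.375) ≈ -0.9436, f(4.75) ≈ -0.9993, f(5.125) ≈ -0.9161, f(5.5) ≈ -0.7055.
T_8 = (Δs/2)·[f(s_0) + 2f(s_1) + ... + 2f(s_{7}) + f(s_8)].
Sum ≈ -1.4921.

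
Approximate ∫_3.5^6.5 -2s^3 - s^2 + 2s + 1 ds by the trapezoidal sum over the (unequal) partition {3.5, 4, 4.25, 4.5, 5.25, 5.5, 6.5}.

-870.7578125

Subinterval widths: 0.5, 0.25, 0.25, 0.75, 0.25, 1.
f(3.5) = -90, f(4) = -135, f(4.25) = -162.09375, f(4.5) = -192.5, f(5.25) = -305.46875, f(5.5) = -351, f(6.5) = -577.5.
On each subinterval the trapezoid contributes (Δs_i/2)·[f(s_{i-1}) + f(s_i)].
Sum = -870.7578125.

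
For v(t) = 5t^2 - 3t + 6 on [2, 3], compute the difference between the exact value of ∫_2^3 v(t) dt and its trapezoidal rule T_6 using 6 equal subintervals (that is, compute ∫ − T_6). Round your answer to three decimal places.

-0.023

Exact integral: ∫_2^3 v(t) dt ≈ 30.16667.
T_6 ≈ 30.18981.
Error ≈ 30.16667 − 30.18981 ≈ -0.023.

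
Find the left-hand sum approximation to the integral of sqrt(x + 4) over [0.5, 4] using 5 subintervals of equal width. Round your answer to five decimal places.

Δx = (4 − 0.5)/5 = 0.7.
Left endpoints: 0.5, 1.2, 1.9, 2.6, 3.3.
f(0.5) ≈ 2.12132, f(1.2) ≈ 2.28035, f(1.9) ≈ 2.42899, f(2.6) ≈ 2.56905, f(3.3) ≈ 2.70185.
Sum = Δx · [f(0.5) + f(1.2) + f(1.9) + f(2.6) + f(3.3)].
Sum ≈ 8.47109.

8.47109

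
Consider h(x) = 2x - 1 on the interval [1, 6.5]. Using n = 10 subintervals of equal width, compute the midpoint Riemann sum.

35.75

Δx = (6.5 − 1)/10 = 0.55.
Midpoints: 1.275, 1.825, 2.375, 2.925, 3.475, 4.025, 4.575, 5.125, 5.675, 6.225.
h(1.275) = 1.55, h(1.825) = 2.65, h(2.375) = 3.75, h(2.925) = 4.85, h(3.475) = 5.95, h(4.025) = 7.05, h(4.575) = 8.15, h(5.125) = 9.25, h(5.675) = 10.35, h(6.225) = 11.45.
Sum = Δx · [h(1.275) + h(1.825) + h(2.375) + ...].
Sum = 35.75.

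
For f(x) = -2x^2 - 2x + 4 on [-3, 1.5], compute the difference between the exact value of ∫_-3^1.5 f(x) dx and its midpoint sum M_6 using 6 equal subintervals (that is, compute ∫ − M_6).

-0.421875

Exact integral: ∫_-3^1.5 f(x) dx = 4.5.
M_6 = 4.921875.
Error = 4.5 − 4.921875 = -0.421875.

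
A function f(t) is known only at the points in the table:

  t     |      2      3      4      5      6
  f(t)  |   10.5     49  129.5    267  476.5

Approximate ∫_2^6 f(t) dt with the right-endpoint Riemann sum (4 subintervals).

Δt = 1.
Sum = 1·[49 + 129.5 + 267 + 476.5] = 922.

922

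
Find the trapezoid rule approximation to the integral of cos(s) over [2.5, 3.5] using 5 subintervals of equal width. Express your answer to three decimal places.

Δs = (3.5 − 2.5)/5 = 0.2.
f(2.5) ≈ -0.801, f(2.7) ≈ -0.904, f(2.9) ≈ -0.971, f(3.1) ≈ -0.999, f(3.3) ≈ -0.987, f(3.5) ≈ -0.936.
T_5 = (Δs/2)·[f(s_0) + 2f(s_1) + ... + 2f(s_{4}) + f(s_5)].
Sum ≈ -0.946.

-0.946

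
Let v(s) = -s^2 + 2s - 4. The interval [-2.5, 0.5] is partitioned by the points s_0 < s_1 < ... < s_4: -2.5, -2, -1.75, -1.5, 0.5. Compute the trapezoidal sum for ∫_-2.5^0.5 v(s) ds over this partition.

-24.609375

Subinterval widths: 0.5, 0.25, 0.25, 2.
v(-2.5) = -15.25, v(-2) = -12, v(-1.75) = -10.5625, v(-1.5) = -9.25, v(0.5) = -3.25.
On each subinterval the trapezoid contributes (Δs_i/2)·[v(s_{i-1}) + v(s_i)].
Sum = -24.609375.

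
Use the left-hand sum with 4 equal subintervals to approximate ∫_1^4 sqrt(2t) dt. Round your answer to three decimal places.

6.053

Δt = (4 − 1)/4 = 0.75.
Left endpoints: 1, 1.75, 2.5, 3.25.
f(1) ≈ 1.414, f(1.75) ≈ 1.871, f(2.5) ≈ 2.236, f(3.25) ≈ 2.550.
Sum = Δt · [f(1) + f(1.75) + f(2.5) + f(3.25)].
Sum ≈ 6.053.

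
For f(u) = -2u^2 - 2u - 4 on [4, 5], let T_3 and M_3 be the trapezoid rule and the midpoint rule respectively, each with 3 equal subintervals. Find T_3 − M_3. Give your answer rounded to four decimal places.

T_3 ≈ -53.703704.
M_3 ≈ -53.648148.
T_3 − M_3 ≈ -0.0556.

-0.0556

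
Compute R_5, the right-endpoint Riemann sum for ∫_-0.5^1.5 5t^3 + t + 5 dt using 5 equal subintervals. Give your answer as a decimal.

21.55

Δt = (1.5 − (-0.5))/5 = 0.4.
Right endpoints: -0.1, 0.3, 0.7, 1.1, 1.5.
f(-0.1) = 4.895, f(0.3) = 5.435, f(0.7) = 7.415, f(1.1) = 12.755, f(1.5) = 23.375.
Sum = Δt · [f(-0.1) + f(0.3) + f(0.7) + f(1.1) + f(1.5)].
Sum = 21.55.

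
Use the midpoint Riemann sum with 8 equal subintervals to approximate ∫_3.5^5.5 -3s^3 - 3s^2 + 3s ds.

-669.796875

Δs = (5.5 − 3.5)/8 = 0.25.
Midpoints: 3.625, 3.875, 4.125, 4.375, 4.625, 4.875, 5.125, 5.375.
f(3.625) = -87783/512, f(3.875) = -106485/512, f(4.125) = -127611/512, f(4.375) = -151305/512, f(4.625) = -177711/512, f(4.875) = -206973/512, f(5.125) = -239235/512, f(5.375) = -274641/512.
Sum = Δs · [f(3.625) + f(3.875) + f(4.125) + ...].
Sum = -669.796875.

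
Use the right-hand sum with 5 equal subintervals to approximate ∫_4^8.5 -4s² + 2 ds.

-828.18

Δs = (8.5 − 4)/5 = 0.9.
Right endpoints: 4.9, 5.8, 6.7, 7.6, 8.5.
f(4.9) = -94.04, f(5.8) = -132.56, f(6.7) = -177.56, f(7.6) = -229.04, f(8.5) = -287.
Sum = Δs · [f(4.9) + f(5.8) + f(6.7) + f(7.6) + f(8.5)].
Sum = -828.18.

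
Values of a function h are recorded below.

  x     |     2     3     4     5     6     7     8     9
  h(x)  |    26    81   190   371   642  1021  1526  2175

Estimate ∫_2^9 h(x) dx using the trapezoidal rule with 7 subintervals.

Δx = 1.
T_7 = (1/2)·[26 + 2·81 + 2·190 + 2·371 + 2·642 + 2·1021 + 2·1526 + 2175] = 4931.5.

4931.5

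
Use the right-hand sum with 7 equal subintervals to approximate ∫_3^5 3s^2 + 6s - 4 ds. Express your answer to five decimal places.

Δs = (5 − 3)/7 = 2/7.
Right endpoints: 23/7, 25/7, 27/7, 29/7, 31/7, 33/7, 5.
f(23/7) = 2357/49, f(25/7) = 2729/49, f(27/7) = 3125/49, f(29/7) = 3545/49, f(31/7) = 3989/49, f(33/7) = 4457/49, f(5) = 101.
Sum = Δs · [f(23/7) + f(25/7) + f(27/7) + ...].
Sum ≈ 146.65306.

146.65306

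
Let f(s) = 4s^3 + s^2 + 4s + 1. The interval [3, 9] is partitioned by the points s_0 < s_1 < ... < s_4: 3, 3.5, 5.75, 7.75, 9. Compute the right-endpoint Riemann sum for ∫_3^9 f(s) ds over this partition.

Subinterval widths: 0.5, 2.25, 2, 1.25.
Right endpoints: 3.5, 5.75, 7.75, 9.
f(3.5) = 198.75, f(5.75) = 817.5, f(7.75) = 1954, f(9) = 3034.
Sum = Σ Δs_i · f(s_i).
Sum = 9639.25.

9639.25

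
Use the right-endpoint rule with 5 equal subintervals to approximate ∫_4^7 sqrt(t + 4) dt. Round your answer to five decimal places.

Δt = (7 − 4)/5 = 0.6.
Right endpoints: 4.6, 5.2, 5.8, 6.4, 7.
f(4.6) ≈ 2.93258, f(5.2) ≈ 3.03315, f(5.8) ≈ 3.13050, f(6.4) ≈ 3.22490, f(7) ≈ 3.31662.
Sum = Δt · [f(4.6) + f(5.2) + f(5.8) + f(6.4) + f(7)].
Sum ≈ 9.38265.

9.38265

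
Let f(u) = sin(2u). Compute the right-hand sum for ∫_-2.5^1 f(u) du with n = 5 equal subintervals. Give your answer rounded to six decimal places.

Δu = (1 − (-2.5))/5 = 0.7.
Right endpoints: -1.8, -1.1, -0.4, 0.3, 1.
f(-1.8) ≈ 0.442520, f(-1.1) ≈ -0.808496, f(-0.4) ≈ -0.717356, f(0.3) ≈ 0.564642, f(1) ≈ 0.909297.
Sum = Δu · [f(-1.8) + f(-1.1) + f(-0.4) + f(0.3) + f(1)].
Sum ≈ 0.273425.

0.273425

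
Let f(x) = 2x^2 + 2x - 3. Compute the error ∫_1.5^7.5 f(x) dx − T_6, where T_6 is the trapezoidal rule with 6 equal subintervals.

-2

Exact integral: ∫_1.5^7.5 f(x) dx = 315.
T_6 = 317.
Error = 315 − 317 = -2.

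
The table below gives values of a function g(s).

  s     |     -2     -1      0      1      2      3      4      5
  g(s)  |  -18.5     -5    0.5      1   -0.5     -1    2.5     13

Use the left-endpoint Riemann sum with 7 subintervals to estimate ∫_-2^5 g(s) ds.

Δs = 1.
Sum = 1·[(-18.5) + (-5) + 0.5 + 1 + (-0.5) + (-1) + 2.5] = -21.

-21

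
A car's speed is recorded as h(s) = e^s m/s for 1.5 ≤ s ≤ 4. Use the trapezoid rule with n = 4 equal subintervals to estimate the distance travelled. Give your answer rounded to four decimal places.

Δs = (4 − 1.5)/4 = 0.625.
h(1.5) ≈ 4.4817, h(2.125) ≈ 8.3729, h(2.75) ≈ 15.6426, h(3.375) ≈ 29.2243, h(4) ≈ 54.5982.
T_4 = (Δs/2)·[h(s_0) + 2h(s_1) + 2h(s_2) + 2h(s_3) + h(s_4)].
Sum ≈ 51.7373.

51.7373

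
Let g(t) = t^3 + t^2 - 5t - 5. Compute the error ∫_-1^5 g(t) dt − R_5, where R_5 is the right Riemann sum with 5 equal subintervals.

Exact integral: ∫_-1^5 g(t) dt = 108.
R_5 = 190.08.
Error = 108 − 190.08 = -82.08.

-82.08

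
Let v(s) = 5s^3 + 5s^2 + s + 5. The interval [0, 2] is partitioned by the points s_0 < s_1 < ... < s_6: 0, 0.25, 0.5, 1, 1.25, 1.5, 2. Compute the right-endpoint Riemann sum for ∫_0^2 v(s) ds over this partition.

Subinterval widths: 0.25, 0.25, 0.5, 0.25, 0.25, 0.5.
Right endpoints: 0.25, 0.5, 1, 1.25, 1.5, 2.
v(0.25) = 5.640625, v(0.5) = 7.375, v(1) = 16, v(1.25) = 23.828125, v(1.5) = 34.625, v(2) = 67.
Sum = Σ Δs_i · v(s_i).
Sum = 59.3671875.

59.3671875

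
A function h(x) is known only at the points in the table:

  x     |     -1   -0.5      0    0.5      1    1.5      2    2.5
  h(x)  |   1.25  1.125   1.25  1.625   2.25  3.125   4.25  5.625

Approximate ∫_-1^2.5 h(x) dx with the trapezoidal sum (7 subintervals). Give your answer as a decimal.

8.53125

Δx = 0.5.
T_7 = (0.5/2)·[1.25 + 2·1.125 + 2·1.25 + 2·1.625 + 2·2.25 + 2·3.125 + 2·4.25 + 5.625] = 8.53125.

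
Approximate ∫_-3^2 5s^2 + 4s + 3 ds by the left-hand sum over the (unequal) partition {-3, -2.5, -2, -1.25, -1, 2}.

54.828125

Subinterval widths: 0.5, 0.5, 0.75, 0.25, 3.
Left endpoints: -3, -2.5, -2, -1.25, -1.
f(-3) = 36, f(-2.5) = 24.25, f(-2) = 15, f(-1.25) = 5.8125, f(-1) = 4.
Sum = Σ Δs_i · f(s_i).
Sum = 54.828125.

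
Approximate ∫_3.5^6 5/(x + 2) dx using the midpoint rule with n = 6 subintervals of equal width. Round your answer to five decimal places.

1.87284

Δx = (6 − 3.5)/6 = 5/12.
Midpoints: 89/24, 4.125, 109/24, 119/24, 5.375, 139/24.
f(89/24) = 120/137, f(4.125) = 40/49, f(109/24) = 120/157, f(119/24) = 120/167, f(5.375) = 40/59, f(139/24) = 120/187.
Sum = Δx · [f(89/24) + f(4.125) + f(109/24) + ...].
Sum ≈ 1.87284.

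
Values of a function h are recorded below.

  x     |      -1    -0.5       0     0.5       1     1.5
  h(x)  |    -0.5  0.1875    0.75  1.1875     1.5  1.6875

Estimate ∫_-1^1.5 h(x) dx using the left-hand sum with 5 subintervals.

Δx = 0.5.
Sum = 0.5·[(-0.5) + 0.1875 + 0.75 + 1.1875 + 1.5] = 1.5625.

1.5625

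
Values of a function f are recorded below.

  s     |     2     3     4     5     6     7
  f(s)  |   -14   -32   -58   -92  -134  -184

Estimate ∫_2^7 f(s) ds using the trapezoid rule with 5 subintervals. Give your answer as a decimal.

-415

Δs = 1.
T_5 = (1/2)·[(-14) + 2·(-32) + 2·(-58) + 2·(-92) + 2·(-134) + (-184)] = -415.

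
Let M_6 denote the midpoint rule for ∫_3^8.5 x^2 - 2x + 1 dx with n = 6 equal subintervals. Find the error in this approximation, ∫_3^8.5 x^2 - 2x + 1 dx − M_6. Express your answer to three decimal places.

Exact integral: ∫_3^8.5 f(x) dx ≈ 137.95833.
M_6 ≈ 137.57321.
Error ≈ 137.95833 − 137.57321 ≈ 0.385.

0.385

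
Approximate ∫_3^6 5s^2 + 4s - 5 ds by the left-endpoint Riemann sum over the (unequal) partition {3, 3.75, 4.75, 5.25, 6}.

Subinterval widths: 0.75, 1, 0.5, 0.75.
Left endpoints: 3, 3.75, 4.75, 5.25.
f(3) = 52, f(3.75) = 80.3125, f(4.75) = 126.8125, f(5.25) = 153.8125.
Sum = Σ Δs_i · f(s_i).
Sum = 298.078125.

298.078125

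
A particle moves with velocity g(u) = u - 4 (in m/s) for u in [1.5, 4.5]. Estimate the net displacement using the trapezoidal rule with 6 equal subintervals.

Δu = (4.5 − 1.5)/6 = 0.5.
g(1.5) = -2.5, g(2) = -2, g(2.5) = -1.5, g(3) = -1, g(3.5) = -0.5, g(4) = 0, g(4.5) = 0.5.
T_6 = (Δu/2)·[g(u_0) + 2g(u_1) + ... + 2g(u_{5}) + g(u_6)].
Sum = -3.

-3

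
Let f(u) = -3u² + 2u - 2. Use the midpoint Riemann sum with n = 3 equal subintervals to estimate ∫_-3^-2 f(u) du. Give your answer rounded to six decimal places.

Δu = (-2 − (-3))/3 = 1/3.
Midpoints: -17/6, -2.5, -13/6.
f(-17/6) = -31.75, f(-2.5) = -25.75, f(-13/6) = -245/12.
Sum = Δu · [f(-17/6) + f(-2.5) + f(-13/6)].
Sum ≈ -25.972222.

-25.972222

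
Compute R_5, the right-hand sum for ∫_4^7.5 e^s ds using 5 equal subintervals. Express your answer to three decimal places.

2438.171

Δs = (7.5 − 4)/5 = 0.7.
Right endpoints: 4.7, 5.4, 6.1, 6.8, 7.5.
f(4.7) ≈ 109.947, f(5.4) ≈ 221.406, f(6.1) ≈ 445.858, f(6.8) ≈ 897.847, f(7.5) ≈ 1808.042.
Sum = Δs · [f(4.7) + f(5.4) + f(6.1) + f(6.8) + f(7.5)].
Sum ≈ 2438.171.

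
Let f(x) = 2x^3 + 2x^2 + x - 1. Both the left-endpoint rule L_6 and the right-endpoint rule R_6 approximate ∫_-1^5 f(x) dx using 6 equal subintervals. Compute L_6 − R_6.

-306

L_6 = 263.
R_6 = 569.
L_6 − R_6 = -306.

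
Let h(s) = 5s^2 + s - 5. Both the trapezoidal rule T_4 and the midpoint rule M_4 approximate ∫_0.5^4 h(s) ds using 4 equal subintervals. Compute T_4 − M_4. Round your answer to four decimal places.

3.3496

T_4 = 99.06640625.
M_4 ≈ 95.716797.
T_4 − M_4 ≈ 3.3496.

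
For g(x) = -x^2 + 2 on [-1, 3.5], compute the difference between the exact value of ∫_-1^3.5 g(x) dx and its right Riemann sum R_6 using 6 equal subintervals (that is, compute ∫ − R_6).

4.640625

Exact integral: ∫_-1^3.5 g(x) dx = -5.625.
R_6 = -10.265625.
Error = -5.625 − (-10.265625) = 4.640625.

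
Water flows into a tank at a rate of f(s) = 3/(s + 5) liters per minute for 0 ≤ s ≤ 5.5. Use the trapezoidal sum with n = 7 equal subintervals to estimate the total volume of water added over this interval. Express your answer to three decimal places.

Δs = (5.5 − 0)/7 = 11/14.
f(0) = 0.6, f(11/14) = 14/27, f(11/7) = 21/46, f(33/14) = 42/103, f(22/7) = 7/19, f(55/14) = 0.336, f(33/7) = 21/68, f(5.5) = 2/7.
T_7 = (Δs/2)·[f(s_0) + 2f(s_1) + ... + 2f(s_{6}) + f(s_7)].
Sum ≈ 2.231.

2.231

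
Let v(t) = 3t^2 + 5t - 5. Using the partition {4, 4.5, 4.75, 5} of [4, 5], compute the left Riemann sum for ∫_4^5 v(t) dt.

72.671875

Subinterval widths: 0.5, 0.25, 0.25.
Left endpoints: 4, 4.5, 4.75.
v(4) = 63, v(4.5) = 78.25, v(4.75) = 86.4375.
Sum = Σ Δt_i · v(t_i).
Sum = 72.671875.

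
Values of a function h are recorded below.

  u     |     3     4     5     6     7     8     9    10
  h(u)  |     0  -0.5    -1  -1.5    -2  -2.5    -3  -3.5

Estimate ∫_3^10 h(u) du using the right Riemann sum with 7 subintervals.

Δu = 1.
Sum = 1·[(-0.5) + (-1) + (-1.5) + (-2) + (-2.5) + (-3) + (-3.5)] = -14.

-14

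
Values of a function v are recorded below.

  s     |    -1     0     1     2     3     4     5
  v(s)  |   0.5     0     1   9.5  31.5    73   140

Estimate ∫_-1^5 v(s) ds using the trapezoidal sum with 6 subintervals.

185.25

Δs = 1.
T_6 = (1/2)·[0.5 + 2·0 + 2·1 + 2·9.5 + 2·31.5 + 2·73 + 140] = 185.25.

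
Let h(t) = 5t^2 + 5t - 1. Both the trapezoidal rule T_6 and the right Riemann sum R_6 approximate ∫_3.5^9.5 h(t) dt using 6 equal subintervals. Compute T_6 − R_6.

-210

T_6 = 1551.5.
R_6 = 1761.5.
T_6 − R_6 = -210.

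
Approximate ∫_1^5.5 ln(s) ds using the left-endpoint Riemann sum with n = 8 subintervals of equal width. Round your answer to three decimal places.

Δs = (5.5 − 1)/8 = 0.5625.
Left endpoints: 1, 1.5625, 2.125, 2.6875, 3.25, 3.8125, 4.375, 4.9375.
f(1) ≈ 0.000, f(1.5625) ≈ 0.446, f(2.125) ≈ 0.754, f(2.6875) ≈ 0.989, f(3.25) ≈ 1.179, f(3.8125) ≈ 1.338, f(4.375) ≈ 1.476, f(4.9375) ≈ 1.597.
Sum = Δs · [f(1) + f(1.5625) + f(2.125) + ...].
Sum ≈ 4.375.

4.375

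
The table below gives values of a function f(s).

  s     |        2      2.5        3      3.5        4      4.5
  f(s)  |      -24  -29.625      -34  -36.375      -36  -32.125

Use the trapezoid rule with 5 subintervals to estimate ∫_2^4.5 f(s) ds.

-82.03125

Δs = 0.5.
T_5 = (0.5/2)·[(-24) + 2·(-29.625) + 2·(-34) + 2·(-36.375) + 2·(-36) + (-32.125)] = -82.03125.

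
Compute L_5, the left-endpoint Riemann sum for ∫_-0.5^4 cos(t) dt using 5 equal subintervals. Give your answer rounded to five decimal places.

0.43066

Δt = (4 − (-0.5))/5 = 0.9.
Left endpoints: -0.5, 0.4, 1.3, 2.2, 3.1.
f(-0.5) ≈ 0.87758, f(0.4) ≈ 0.92106, f(1.3) ≈ 0.26750, f(2.2) ≈ -0.58850, f(3.1) ≈ -0.99914.
Sum = Δt · [f(-0.5) + f(0.4) + f(1.3) + f(2.2) + f(3.1)].
Sum ≈ 0.43066.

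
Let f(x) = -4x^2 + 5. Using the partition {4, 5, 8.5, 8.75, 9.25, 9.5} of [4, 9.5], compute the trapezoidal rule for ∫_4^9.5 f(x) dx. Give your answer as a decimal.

Subinterval widths: 1, 3.5, 0.25, 0.5, 0.25.
f(4) = -59, f(5) = -95, f(8.5) = -284, f(8.75) = -301.25, f(9.25) = -337.25, f(9.5) = -356.
On each subinterval the trapezoid contributes (Δx_i/2)·[f(x_{i-1}) + f(x_i)].
Sum = -1059.6875.

-1059.6875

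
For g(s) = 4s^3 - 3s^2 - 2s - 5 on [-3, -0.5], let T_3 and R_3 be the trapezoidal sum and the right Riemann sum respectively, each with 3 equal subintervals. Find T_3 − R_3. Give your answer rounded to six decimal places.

T_3 ≈ -118.50694444.
R_3 ≈ -64.86111111.
T_3 − R_3 ≈ -53.645833.

-53.645833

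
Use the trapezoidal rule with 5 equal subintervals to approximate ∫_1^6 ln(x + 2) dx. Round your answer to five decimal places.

Δx = (6 − 1)/5 = 1.
f(1) ≈ 1.09861, f(2) ≈ 1.38629, f(3) ≈ 1.60944, f(4) ≈ 1.79176, f(5) ≈ 1.94591, f(6) ≈ 2.07944.
T_5 = (Δx/2)·[f(x_0) + 2f(x_1) + ... + 2f(x_{4}) + f(x_5)].
Sum ≈ 8.32243.

8.32243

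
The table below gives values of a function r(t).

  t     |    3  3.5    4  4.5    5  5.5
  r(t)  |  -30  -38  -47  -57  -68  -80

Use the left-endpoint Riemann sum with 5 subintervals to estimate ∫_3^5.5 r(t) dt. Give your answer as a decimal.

Δt = 0.5.
Sum = 0.5·[(-30) + (-38) + (-47) + (-57) + (-68)] = -120.

-120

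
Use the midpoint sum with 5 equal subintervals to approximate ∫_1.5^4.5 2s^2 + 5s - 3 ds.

94.32

Δs = (4.5 − 1.5)/5 = 0.6.
Midpoints: 1.8, 2.4, 3, 3.6, 4.2.
f(1.8) = 12.48, f(2.4) = 20.52, f(3) = 30, f(3.6) = 40.92, f(4.2) = 53.28.
Sum = Δs · [f(1.8) + f(2.4) + f(3) + f(3.6) + f(4.2)].
Sum = 94.32.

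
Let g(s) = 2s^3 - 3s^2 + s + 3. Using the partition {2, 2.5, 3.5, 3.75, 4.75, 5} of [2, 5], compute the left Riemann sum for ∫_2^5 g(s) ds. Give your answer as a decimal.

145.0078125

Subinterval widths: 0.5, 1, 0.25, 1, 0.25.
Left endpoints: 2, 2.5, 3.5, 3.75, 4.75.
g(2) = 9, g(2.5) = 18, g(3.5) = 55.5, g(3.75) = 70.03125, g(4.75) = 154.40625.
Sum = Σ Δs_i · g(s_i).
Sum = 145.0078125.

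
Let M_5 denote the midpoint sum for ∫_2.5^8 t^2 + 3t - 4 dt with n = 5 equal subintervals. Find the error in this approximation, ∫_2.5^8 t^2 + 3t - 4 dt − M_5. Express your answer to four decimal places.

Exact integral: ∫_2.5^8 f(t) dt ≈ 230.083333.
M_5 = 229.52875.
Error ≈ 230.083333 − 229.52875 ≈ 0.5546.

0.5546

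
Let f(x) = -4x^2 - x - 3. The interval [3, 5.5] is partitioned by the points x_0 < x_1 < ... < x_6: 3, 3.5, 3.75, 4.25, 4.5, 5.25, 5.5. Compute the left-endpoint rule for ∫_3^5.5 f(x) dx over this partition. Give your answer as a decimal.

Subinterval widths: 0.5, 0.25, 0.5, 0.25, 0.75, 0.25.
Left endpoints: 3, 3.5, 3.75, 4.25, 4.5, 5.25.
f(3) = -42, f(3.5) = -55.5, f(3.75) = -63, f(4.25) = -79.5, f(4.5) = -88.5, f(5.25) = -118.5.
Sum = Σ Δx_i · f(x_i).
Sum = -182.25.

-182.25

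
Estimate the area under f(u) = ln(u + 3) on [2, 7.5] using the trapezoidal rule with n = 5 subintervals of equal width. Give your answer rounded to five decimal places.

11.13172

Δu = (7.5 − 2)/5 = 1.1.
f(2) ≈ 1.60944, f(3.1) ≈ 1.80829, f(4.2) ≈ 1.97408, f(5.3) ≈ 2.11626, f(6.4) ≈ 2.24071, f(7.5) ≈ 2.35138.
T_5 = (Δu/2)·[f(u_0) + 2f(u_1) + ... + 2f(u_{4}) + f(u_5)].
Sum ≈ 11.13172.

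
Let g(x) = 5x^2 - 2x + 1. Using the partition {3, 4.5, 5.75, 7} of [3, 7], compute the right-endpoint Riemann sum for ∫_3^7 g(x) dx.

623.390625

Subinterval widths: 1.5, 1.25, 1.25.
Right endpoints: 4.5, 5.75, 7.
g(4.5) = 93.25, g(5.75) = 154.8125, g(7) = 232.
Sum = Σ Δx_i · g(x_i).
Sum = 623.390625.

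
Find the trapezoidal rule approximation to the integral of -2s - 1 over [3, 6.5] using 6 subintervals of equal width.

-36.75

Δs = (6.5 − 3)/6 = 7/12.
f(3) = -7, f(43/12) = -49/6, f(25/6) = -28/3, f(4.75) = -10.5, f(16/3) = -35/3, f(71/12) = -77/6, f(6.5) = -14.
T_6 = (Δs/2)·[f(s_0) + 2f(s_1) + ... + 2f(s_{5}) + f(s_6)].
Sum = -36.75.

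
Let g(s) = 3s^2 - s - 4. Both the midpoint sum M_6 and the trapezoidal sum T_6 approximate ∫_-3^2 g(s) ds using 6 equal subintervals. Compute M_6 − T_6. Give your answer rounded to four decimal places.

-2.6042

M_6 ≈ 16.631944.
T_6 ≈ 19.236111.
M_6 − T_6 ≈ -2.6042.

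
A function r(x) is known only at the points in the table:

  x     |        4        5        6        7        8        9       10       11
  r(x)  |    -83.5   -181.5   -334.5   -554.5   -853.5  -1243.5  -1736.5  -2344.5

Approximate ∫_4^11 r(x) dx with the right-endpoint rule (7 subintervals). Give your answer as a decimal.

Δx = 1.
Sum = 1·[(-181.5) + (-334.5) + (-554.5) + (-853.5) + (-1243.5) + (-1736.5) + (-2344.5)] = -7248.5.

-7248.5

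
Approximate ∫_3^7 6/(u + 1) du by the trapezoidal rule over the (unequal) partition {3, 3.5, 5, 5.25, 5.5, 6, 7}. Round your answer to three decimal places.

4.187

Subinterval widths: 0.5, 1.5, 0.25, 0.25, 0.5, 1.
f(3) = 1.5, f(3.5) = 4/3, f(5) = 1, f(5.25) = 0.96, f(5.5) = 12/13, f(6) = 6/7, f(7) = 0.75.
On each subinterval the trapezoid contributes (Δu_i/2)·[f(u_{i-1}) + f(u_i)].
Sum ≈ 4.187.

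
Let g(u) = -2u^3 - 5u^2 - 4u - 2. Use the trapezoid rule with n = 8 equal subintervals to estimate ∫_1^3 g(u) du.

-103.6875

Δu = (3 − 1)/8 = 0.25.
g(1) = -13, g(1.25) = -18.71875, g(1.5) = -26, g(1.75) = -35.03125, g(2) = -46, g(2.25) = -59.09375, g(2.5) = -74.5, g(2.75) = -92.40625, g(3) = -113.
T_8 = (Δu/2)·[g(u_0) + 2g(u_1) + ... + 2g(u_{7}) + g(u_8)].
Sum = -103.6875.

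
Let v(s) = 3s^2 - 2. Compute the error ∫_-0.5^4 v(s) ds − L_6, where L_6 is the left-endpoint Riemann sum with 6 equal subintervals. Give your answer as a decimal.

16.453125

Exact integral: ∫_-0.5^4 v(s) ds = 55.125.
L_6 = 38.671875.
Error = 55.125 − 38.671875 = 16.453125.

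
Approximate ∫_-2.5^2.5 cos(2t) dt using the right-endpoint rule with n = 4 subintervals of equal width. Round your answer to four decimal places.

-0.3983

Δt = (2.5 − (-2.5))/4 = 1.25.
Right endpoints: -1.25, 0, 1.25, 2.5.
f(-1.25) ≈ -0.8011, f(0) ≈ 1.0000, f(1.25) ≈ -0.8011, f(2.5) ≈ 0.2837.
Sum = Δt · [f(-1.25) + f(0) + f(1.25) + f(2.5)].
Sum ≈ -0.3983.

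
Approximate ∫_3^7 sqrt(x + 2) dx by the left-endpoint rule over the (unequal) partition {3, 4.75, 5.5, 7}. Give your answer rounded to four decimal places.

9.9696

Subinterval widths: 1.75, 0.75, 1.5.
Left endpoints: 3, 4.75, 5.5.
f(3) ≈ 2.2361, f(4.75) ≈ 2.5981, f(5.5) ≈ 2.7386.
Sum = Σ Δx_i · f(x_i).
Sum ≈ 9.9696.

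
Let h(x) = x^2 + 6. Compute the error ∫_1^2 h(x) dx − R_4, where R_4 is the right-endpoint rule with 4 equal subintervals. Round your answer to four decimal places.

Exact integral: ∫_1^2 h(x) dx ≈ 8.333333.
R_4 = 8.71875.
Error ≈ 8.333333 − 8.71875 ≈ -0.3854.

-0.3854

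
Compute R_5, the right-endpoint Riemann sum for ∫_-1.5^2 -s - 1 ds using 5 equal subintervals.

-5.6

Δs = (2 − (-1.5))/5 = 0.7.
Right endpoints: -0.8, -0.1, 0.6, 1.3, 2.
f(-0.8) = -0.2, f(-0.1) = -0.9, f(0.6) = -1.6, f(1.3) = -2.3, f(2) = -3.
Sum = Δs · [f(-0.8) + f(-0.1) + f(0.6) + f(1.3) + f(2)].
Sum = -5.6.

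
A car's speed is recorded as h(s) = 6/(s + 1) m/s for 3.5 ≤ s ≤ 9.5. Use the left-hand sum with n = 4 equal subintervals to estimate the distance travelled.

5.7

Δs = (9.5 − 3.5)/4 = 1.5.
Left endpoints: 3.5, 5, 6.5, 8.
h(3.5) = 4/3, h(5) = 1, h(6.5) = 0.8, h(8) = 2/3.
Sum = Δs · [h(3.5) + h(5) + h(6.5) + h(8)].
Sum = 5.7.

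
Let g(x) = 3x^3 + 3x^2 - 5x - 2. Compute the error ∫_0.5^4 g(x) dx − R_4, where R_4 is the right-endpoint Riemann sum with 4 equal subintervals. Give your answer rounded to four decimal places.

Exact integral: ∫_0.5^4 g(x) dx = 209.453125.
R_4 ≈ 316.688477.
Error ≈ 209.453125 − 316.688477 ≈ -107.2354.

-107.2354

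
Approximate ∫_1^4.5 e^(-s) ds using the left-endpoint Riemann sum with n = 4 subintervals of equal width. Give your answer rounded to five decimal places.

Δs = (4.5 − 1)/4 = 0.875.
Left endpoints: 1, 1.875, 2.75, 3.625.
f(1) ≈ 0.36788, f(1.875) ≈ 0.15335, f(2.75) ≈ 0.06393, f(3.625) ≈ 0.02665.
Sum = Δs · [f(1) + f(1.875) + f(2.75) + f(3.625)].
Sum ≈ 0.53533.

0.53533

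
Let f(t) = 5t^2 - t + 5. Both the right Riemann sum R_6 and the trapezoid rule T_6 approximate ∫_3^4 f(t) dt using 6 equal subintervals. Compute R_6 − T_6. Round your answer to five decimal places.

2.83333

R_6 ≈ 66.0231481.
T_6 ≈ 63.1898148.
R_6 − T_6 ≈ 2.83333.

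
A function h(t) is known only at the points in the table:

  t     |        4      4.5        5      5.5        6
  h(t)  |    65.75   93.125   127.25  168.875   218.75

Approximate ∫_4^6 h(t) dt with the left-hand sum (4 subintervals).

Δt = 0.5.
Sum = 0.5·[65.75 + 93.125 + 127.25 + 168.875] = 227.5.

227.5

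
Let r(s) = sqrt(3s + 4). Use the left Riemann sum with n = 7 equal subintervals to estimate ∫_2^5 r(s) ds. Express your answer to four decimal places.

Δs = (5 − 2)/7 = 3/7.
Left endpoints: 2, 17/7, 20/7, 23/7, 26/7, 29/7, 32/7.
r(2) ≈ 3.1623, r(17/7) ≈ 3.3594, r(20/7) ≈ 3.5456, r(23/7) ≈ 3.7225, r(26/7) ≈ 3.8914, r(29/7) ≈ 4.0532, r(32/7) ≈ 4.2088.
Sum = Δs · [r(2) + r(17/7) + r(20/7) + ...].
Sum ≈ 11.1185.

11.1185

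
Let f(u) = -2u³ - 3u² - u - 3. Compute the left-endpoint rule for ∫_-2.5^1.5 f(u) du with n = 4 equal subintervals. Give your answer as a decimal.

Δu = (1.5 − (-2.5))/4 = 1.
Left endpoints: -2.5, -1.5, -0.5, 0.5.
f(-2.5) = 12, f(-1.5) = -1.5, f(-0.5) = -3, f(0.5) = -4.5.
Sum = Δu · [f(-2.5) + f(-1.5) + f(-0.5) + f(0.5)].
Sum = 3.

3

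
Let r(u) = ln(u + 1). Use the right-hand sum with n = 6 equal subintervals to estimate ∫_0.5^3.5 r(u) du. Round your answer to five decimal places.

Δu = (3.5 − 0.5)/6 = 0.5.
Right endpoints: 1, 1.5, 2, 2.5, 3, 3.5.
r(1) ≈ 0.69315, r(1.5) ≈ 0.91629, r(2) ≈ 1.09861, r(2.5) ≈ 1.25276, r(3) ≈ 1.38629, r(3.5) ≈ 1.50408.
Sum = Δu · [r(1) + r(1.5) + r(2) + ...].
Sum ≈ 3.42559.

3.42559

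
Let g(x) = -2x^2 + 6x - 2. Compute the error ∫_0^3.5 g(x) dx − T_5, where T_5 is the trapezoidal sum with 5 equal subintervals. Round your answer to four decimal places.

0.5717

Exact integral: ∫_0^3.5 g(x) dx ≈ 1.166667.
T_5 = 0.595.
Error ≈ 1.166667 − 0.595 ≈ 0.5717.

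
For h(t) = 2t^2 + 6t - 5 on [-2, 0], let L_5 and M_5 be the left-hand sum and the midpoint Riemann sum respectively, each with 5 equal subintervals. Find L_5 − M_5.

L_5 = -17.36.
M_5 = -16.72.
L_5 − M_5 = -0.64.

-0.64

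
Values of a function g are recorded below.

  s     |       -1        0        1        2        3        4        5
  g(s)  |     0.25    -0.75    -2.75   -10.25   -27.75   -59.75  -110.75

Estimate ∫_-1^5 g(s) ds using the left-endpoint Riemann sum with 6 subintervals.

Δs = 1.
Sum = 1·[0.25 + (-0.75) + (-2.75) + (-10.25) + (-27.75) + (-59.75)] = -101.

-101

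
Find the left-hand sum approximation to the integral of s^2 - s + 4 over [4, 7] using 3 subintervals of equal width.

Δs = (7 − 4)/3 = 1.
Left endpoints: 4, 5, 6.
f(4) = 16, f(5) = 24, f(6) = 34.
Sum = Δs · [f(4) + f(5) + f(6)].
Sum = 74.

74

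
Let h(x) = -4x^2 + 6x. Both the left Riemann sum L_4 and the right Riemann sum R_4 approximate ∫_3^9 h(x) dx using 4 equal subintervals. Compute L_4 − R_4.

L_4 = -540.
R_4 = -918.
L_4 − R_4 = 378.

378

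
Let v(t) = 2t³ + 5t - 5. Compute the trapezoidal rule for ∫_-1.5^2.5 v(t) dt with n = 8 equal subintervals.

7.5

Δt = (2.5 − (-1.5))/8 = 0.5.
v(-1.5) = -19.25, v(-1) = -12, v(-0.5) = -7.75, v(0) = -5, v(0.5) = -2.25, v(1) = 2, v(1.5) = 9.25, v(2) = 21, v(2.5) = 38.75.
T_8 = (Δt/2)·[v(t_0) + 2v(t_1) + ... + 2v(t_{7}) + v(t_8)].
Sum = 7.5.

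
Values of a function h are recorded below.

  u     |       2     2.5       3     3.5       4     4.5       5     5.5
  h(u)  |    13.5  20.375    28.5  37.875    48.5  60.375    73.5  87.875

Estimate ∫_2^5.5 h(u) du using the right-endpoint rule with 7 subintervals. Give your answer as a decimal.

178.5

Δu = 0.5.
Sum = 0.5·[20.375 + 28.5 + 37.875 + 48.5 + 60.375 + 73.5 + 87.875] = 178.5.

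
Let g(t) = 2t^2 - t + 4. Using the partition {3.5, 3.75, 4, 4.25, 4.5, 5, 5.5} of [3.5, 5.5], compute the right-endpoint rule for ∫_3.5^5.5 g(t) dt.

Subinterval widths: 0.25, 0.25, 0.25, 0.25, 0.5, 0.5.
Right endpoints: 3.75, 4, 4.25, 4.5, 5, 5.5.
g(3.75) = 28.375, g(4) = 32, g(4.25) = 35.875, g(4.5) = 40, g(5) = 49, g(5.5) = 59.
Sum = Σ Δt_i · g(t_i).
Sum = 88.0625.

88.0625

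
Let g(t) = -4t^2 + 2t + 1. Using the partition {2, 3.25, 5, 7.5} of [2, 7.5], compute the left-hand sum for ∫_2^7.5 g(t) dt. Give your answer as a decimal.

Subinterval widths: 1.25, 1.75, 2.5.
Left endpoints: 2, 3.25, 5.
g(2) = -11, g(3.25) = -34.75, g(5) = -89.
Sum = Σ Δt_i · g(t_i).
Sum = -297.0625.

-297.0625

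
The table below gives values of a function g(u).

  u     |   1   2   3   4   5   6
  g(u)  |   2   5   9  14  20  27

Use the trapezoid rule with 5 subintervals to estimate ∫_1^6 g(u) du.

Δu = 1.
T_5 = (1/2)·[2 + 2·5 + 2·9 + 2·14 + 2·20 + 27] = 62.5.

62.5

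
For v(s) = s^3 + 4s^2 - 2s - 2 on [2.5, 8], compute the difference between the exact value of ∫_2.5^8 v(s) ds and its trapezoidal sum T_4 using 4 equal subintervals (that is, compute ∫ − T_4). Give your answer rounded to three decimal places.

-34.228

Exact integral: ∫_2.5^8 v(s) ds ≈ 1607.31771.
T_4 ≈ 1641.54590.
Error ≈ 1607.31771 − 1641.54590 ≈ -34.228.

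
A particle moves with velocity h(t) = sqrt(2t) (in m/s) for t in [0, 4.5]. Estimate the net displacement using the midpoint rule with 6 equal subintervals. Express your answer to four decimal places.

9.0481

Δt = (4.5 − 0)/6 = 0.75.
Midpoints: 0.375, 1.125, 1.875, 2.625, 3.375, 4.125.
h(0.375) ≈ 0.8660, h(1.125) ≈ 1.5000, h(1.875) ≈ 1.9365, h(2.625) ≈ 2.2913, h(3.375) ≈ 2.5981, h(4.125) ≈ 2.8723.
Sum = Δt · [h(0.375) + h(1.125) + h(1.875) + ...].
Sum ≈ 9.0481.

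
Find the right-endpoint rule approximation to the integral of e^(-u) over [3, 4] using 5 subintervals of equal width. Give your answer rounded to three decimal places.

0.028

Δu = (4 − 3)/5 = 0.2.
Right endpoints: 3.2, 3.4, 3.6, 3.8, 4.
f(3.2) ≈ 0.041, f(3.4) ≈ 0.033, f(3.6) ≈ 0.027, f(3.8) ≈ 0.022, f(4) ≈ 0.018.
Sum = Δu · [f(3.2) + f(3.4) + f(3.6) + f(3.8) + f(4)].
Sum ≈ 0.028.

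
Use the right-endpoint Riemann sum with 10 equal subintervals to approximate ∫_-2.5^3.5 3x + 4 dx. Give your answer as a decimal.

38.4

Δx = (3.5 − (-2.5))/10 = 0.6.
Right endpoints: -1.9, -1.3, -0.7, -0.1, 0.5, 1.1, 1.7, 2.3, 2.9, 3.5.
f(-1.9) = -1.7, f(-1.3) = 0.1, f(-0.7) = 1.9, f(-0.1) = 3.7, f(0.5) = 5.5, f(1.1) = 7.3, f(1.7) = 9.1, f(2.3) = 10.9, f(2.9) = 12.7, f(3.5) = 14.5.
Sum = Δx · [f(-1.9) + f(-1.3) + f(-0.7) + ...].
Sum = 38.4.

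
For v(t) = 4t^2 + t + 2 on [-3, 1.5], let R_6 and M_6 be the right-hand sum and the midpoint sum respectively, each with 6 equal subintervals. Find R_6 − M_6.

R_6 = 39.375.
M_6 = 45.28125.
R_6 − M_6 = -5.90625.

-5.90625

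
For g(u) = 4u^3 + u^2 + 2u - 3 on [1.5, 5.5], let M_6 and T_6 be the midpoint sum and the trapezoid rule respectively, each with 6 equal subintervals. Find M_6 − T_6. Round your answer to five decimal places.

-19.11111

M_6 ≈ 973.9629630.
T_6 ≈ 993.0740741.
M_6 − T_6 ≈ -19.11111.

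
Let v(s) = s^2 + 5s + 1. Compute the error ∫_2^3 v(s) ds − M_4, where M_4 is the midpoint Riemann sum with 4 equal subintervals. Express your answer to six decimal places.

Exact integral: ∫_2^3 v(s) ds ≈ 19.83333333.
M_4 = 19.828125.
Error ≈ 19.83333333 − 19.828125 ≈ 0.005208.

0.005208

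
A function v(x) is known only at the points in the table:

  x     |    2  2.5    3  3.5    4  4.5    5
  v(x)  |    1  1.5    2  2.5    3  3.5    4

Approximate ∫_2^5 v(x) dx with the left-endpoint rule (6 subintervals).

6.75

Δx = 0.5.
Sum = 0.5·[1 + 1.5 + 2 + 2.5 + 3 + 3.5] = 6.75.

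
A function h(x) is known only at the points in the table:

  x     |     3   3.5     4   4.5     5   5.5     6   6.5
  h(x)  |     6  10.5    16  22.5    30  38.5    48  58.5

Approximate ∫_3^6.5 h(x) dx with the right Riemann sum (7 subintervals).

112

Δx = 0.5.
Sum = 0.5·[10.5 + 16 + 22.5 + 30 + 38.5 + 48 + 58.5] = 112.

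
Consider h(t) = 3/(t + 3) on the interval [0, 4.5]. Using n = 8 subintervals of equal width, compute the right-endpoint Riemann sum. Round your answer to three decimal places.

Δt = (4.5 − 0)/8 = 0.5625.
Right endpoints: 0.5625, 1.125, 1.6875, 2.25, 2.8125, 3.375, 3.9375, 4.5.
h(0.5625) = 16/19, h(1.125) = 8/11, h(1.6875) = 0.64, h(2.25) = 4/7, h(2.8125) = 16/31, h(3.375) = 8/17, h(3.9375) = 16/37, h(4.5) = 0.4.
Sum = Δt · [h(0.5625) + h(1.125) + h(1.6875) + ...].
Sum ≈ 2.587.

2.587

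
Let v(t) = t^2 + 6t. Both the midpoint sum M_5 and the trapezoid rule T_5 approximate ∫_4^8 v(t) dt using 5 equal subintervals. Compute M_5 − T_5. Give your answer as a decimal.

M_5 = 293.12.
T_5 = 293.76.
M_5 − T_5 = -0.64.

-0.64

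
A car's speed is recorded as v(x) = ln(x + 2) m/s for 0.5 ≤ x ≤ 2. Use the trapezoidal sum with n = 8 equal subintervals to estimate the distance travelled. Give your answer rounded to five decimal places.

Δx = (2 − 0.5)/8 = 0.1875.
v(0.5) ≈ 0.91629, v(0.6875) ≈ 0.98861, v(0.875) ≈ 1.05605, v(1.0625) ≈ 1.11923, v(1.25) ≈ 1.17865, v(1.4375) ≈ 1.23474, v(1.625) ≈ 1.28785, v(1.8125) ≈ 1.33829, v(2) ≈ 1.38629.
T_8 = (Δx/2)·[v(x_0) + 2v(x_1) + ... + 2v(x_{7}) + v(x_8)].
Sum ≈ 1.75401.

1.75401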